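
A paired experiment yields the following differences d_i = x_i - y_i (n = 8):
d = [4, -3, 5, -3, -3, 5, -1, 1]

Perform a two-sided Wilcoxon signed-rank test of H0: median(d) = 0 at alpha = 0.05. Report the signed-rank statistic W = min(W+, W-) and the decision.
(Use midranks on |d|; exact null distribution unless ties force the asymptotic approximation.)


Step 1: Drop any zero differences (none here) and take |d_i|.
|d| = [4, 3, 5, 3, 3, 5, 1, 1]
Step 2: Midrank |d_i| (ties get averaged ranks).
ranks: |4|->6, |3|->4, |5|->7.5, |3|->4, |3|->4, |5|->7.5, |1|->1.5, |1|->1.5
Step 3: Attach original signs; sum ranks with positive sign and with negative sign.
W+ = 6 + 7.5 + 7.5 + 1.5 = 22.5
W- = 4 + 4 + 4 + 1.5 = 13.5
(Check: W+ + W- = 36 should equal n(n+1)/2 = 36.)
Step 4: Test statistic W = min(W+, W-) = 13.5.
Step 5: Ties in |d|, so use the tie-corrected normal approximation.
        E[W] = n(n+1)/4 = 8*9/4 = 18.
        Tie groups: |d|=1 (t=2), |d|=3 (t=3), |d|=5 (t=2); sum(t^3 - t) = 36.
        Var[W] = n(n+1)(2n+1)/24 - sum(t^3-t)/48 = 1224/24 - 36/48 = 50.25.
        z = (W - E[W]) / sqrt(Var[W]) = (13.5 - 18) / 7.0887 = -0.6348.
        Two-sided p = 2*Phi(z) = 0.525552.
Step 6: alpha = 0.05. fail to reject H0.

W+ = 22.5, W- = 13.5, W = min = 13.5, p = 0.525552, fail to reject H0.


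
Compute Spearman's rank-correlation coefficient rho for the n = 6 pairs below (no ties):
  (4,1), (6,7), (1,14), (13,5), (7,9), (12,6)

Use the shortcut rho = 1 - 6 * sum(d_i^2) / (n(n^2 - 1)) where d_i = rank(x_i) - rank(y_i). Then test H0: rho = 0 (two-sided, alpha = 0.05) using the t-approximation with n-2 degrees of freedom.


Step 1: Rank x and y separately (midranks; no ties here).
rank(x): 4->2, 6->3, 1->1, 13->6, 7->4, 12->5
rank(y): 1->1, 7->4, 14->6, 5->2, 9->5, 6->3
Step 2: d_i = R_x(i) - R_y(i); compute d_i^2.
  (2-1)^2=1, (3-4)^2=1, (1-6)^2=25, (6-2)^2=16, (4-5)^2=1, (5-3)^2=4
sum(d^2) = 48.
Step 3: rho = 1 - 6*48 / (6*(6^2 - 1)) = 1 - 288/210 = -0.371429.
Step 4: Under H0, t = rho * sqrt((n-2)/(1-rho^2)) = -0.8001 ~ t(4).
Step 5: Two-sided p-value from the t-distribution with 4 df = 0.468478.
Step 6: alpha = 0.05. fail to reject H0.

rho = -0.3714, p = 0.468478, fail to reject H0 at alpha = 0.05.


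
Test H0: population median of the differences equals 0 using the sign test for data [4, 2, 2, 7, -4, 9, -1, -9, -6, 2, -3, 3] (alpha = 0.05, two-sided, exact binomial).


Step 1: Discard zero differences. Original n = 12; n_eff = number of nonzero differences = 12.
Nonzero differences (with sign): +4, +2, +2, +7, -4, +9, -1, -9, -6, +2, -3, +3
Step 2: Count signs: positive = 7, negative = 5.
Step 3: Under H0: P(positive) = 0.5, so the number of positives S ~ Bin(12, 0.5).
Step 4: Two-sided exact p-value = sum of Bin(12,0.5) probabilities at or below the observed probability = 0.774414.
Step 5: alpha = 0.05. fail to reject H0.

n_eff = 12, pos = 7, neg = 5, p = 0.774414, fail to reject H0.


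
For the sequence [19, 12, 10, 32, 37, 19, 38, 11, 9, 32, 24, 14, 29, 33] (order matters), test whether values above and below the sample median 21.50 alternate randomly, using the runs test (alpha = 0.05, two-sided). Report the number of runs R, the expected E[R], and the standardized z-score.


Step 1: Compute median = 21.50; label A = above, B = below.
Labels in order: BBBAABABBAABAA  (n_A = 7, n_B = 7)
Step 2: Count runs R = 8.
Step 3: Under H0 (random ordering), E[R] = 2*n_A*n_B/(n_A+n_B) + 1 = 2*7*7/14 + 1 = 8.0000.
        Var[R] = 2*n_A*n_B*(2*n_A*n_B - n_A - n_B) / ((n_A+n_B)^2 * (n_A+n_B-1)) = 8232/2548 = 3.2308.
        SD[R] = 1.7974.
Step 4: R = E[R], so z = 0 with no continuity correction.
Step 5: Two-sided p-value via normal approximation = 2*(1 - Phi(|z|)) = 1.000000.
Step 6: alpha = 0.05. fail to reject H0.

R = 8, z = 0.0000, p = 1.000000, fail to reject H0.


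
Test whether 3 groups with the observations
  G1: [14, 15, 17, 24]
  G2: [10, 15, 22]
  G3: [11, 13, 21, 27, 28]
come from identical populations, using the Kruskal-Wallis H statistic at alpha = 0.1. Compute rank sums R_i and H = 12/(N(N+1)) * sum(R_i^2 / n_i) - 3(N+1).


Step 1: Combine all N = 12 observations and assign midranks.
sorted (value, group, rank): (10,G2,1), (11,G3,2), (13,G3,3), (14,G1,4), (15,G1,5.5), (15,G2,5.5), (17,G1,7), (21,G3,8), (22,G2,9), (24,G1,10), (27,G3,11), (28,G3,12)
Step 2: Sum ranks within each group.
R_1 = 26.5 (n_1 = 4)
R_2 = 15.5 (n_2 = 3)
R_3 = 36 (n_3 = 5)
Step 3: H = 12/(N(N+1)) * sum(R_i^2/n_i) - 3(N+1)
     = 12/(12*13) * (26.5^2/4 + 15.5^2/3 + 36^2/5) - 3*13
     = 0.076923 * 514.846 - 39
     = 0.603526.
Step 4: Ties present; correction factor C = 1 - 6/(12^3 - 12) = 0.996503. Corrected H = 0.603526 / 0.996503 = 0.605643.
Step 5: Under H0, H ~ chi^2(2); p-value = 0.738731.
Step 6: alpha = 0.1. fail to reject H0.

H = 0.6056, df = 2, p = 0.738731, fail to reject H0.


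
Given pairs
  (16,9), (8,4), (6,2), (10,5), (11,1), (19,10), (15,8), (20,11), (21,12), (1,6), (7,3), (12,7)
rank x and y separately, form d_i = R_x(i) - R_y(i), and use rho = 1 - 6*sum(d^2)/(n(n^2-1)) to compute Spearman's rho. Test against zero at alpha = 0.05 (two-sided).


Step 1: Rank x and y separately (midranks; no ties here).
rank(x): 16->9, 8->4, 6->2, 10->5, 11->6, 19->10, 15->8, 20->11, 21->12, 1->1, 7->3, 12->7
rank(y): 9->9, 4->4, 2->2, 5->5, 1->1, 10->10, 8->8, 11->11, 12->12, 6->6, 3->3, 7->7
Step 2: d_i = R_x(i) - R_y(i); compute d_i^2.
  (9-9)^2=0, (4-4)^2=0, (2-2)^2=0, (5-5)^2=0, (6-1)^2=25, (10-10)^2=0, (8-8)^2=0, (11-11)^2=0, (12-12)^2=0, (1-6)^2=25, (3-3)^2=0, (7-7)^2=0
sum(d^2) = 50.
Step 3: rho = 1 - 6*50 / (12*(12^2 - 1)) = 1 - 300/1716 = 0.825175.
Step 4: Under H0, t = rho * sqrt((n-2)/(1-rho^2)) = 4.6195 ~ t(10).
Step 5: Two-sided p-value from the t-distribution with 10 df = 0.000951.
Step 6: alpha = 0.05. reject H0.

rho = 0.8252, p = 0.000951, reject H0 at alpha = 0.05.


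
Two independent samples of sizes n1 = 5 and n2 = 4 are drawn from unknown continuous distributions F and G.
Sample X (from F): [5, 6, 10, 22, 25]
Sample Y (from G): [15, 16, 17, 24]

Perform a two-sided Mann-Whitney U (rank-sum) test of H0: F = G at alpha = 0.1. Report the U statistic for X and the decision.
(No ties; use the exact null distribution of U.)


Step 1: Combine and sort all 9 observations; assign midranks.
sorted (value, group): (5,X), (6,X), (10,X), (15,Y), (16,Y), (17,Y), (22,X), (24,Y), (25,X)
ranks: 5->1, 6->2, 10->3, 15->4, 16->5, 17->6, 22->7, 24->8, 25->9
Step 2: Rank sum for X: R1 = 1 + 2 + 3 + 7 + 9 = 22.
Step 3: U_X = R1 - n1(n1+1)/2 = 22 - 5*6/2 = 22 - 15 = 7.
       U_Y = n1*n2 - U_X = 20 - 7 = 13.
Step 4: No ties, so the exact null distribution of U (based on enumerating the C(9,5) = 126 equally likely rank assignments) gives the two-sided p-value.
Step 5: p-value = 0.555556; compare to alpha = 0.1. fail to reject H0.

U_X = 7, p = 0.555556, fail to reject H0 at alpha = 0.1.


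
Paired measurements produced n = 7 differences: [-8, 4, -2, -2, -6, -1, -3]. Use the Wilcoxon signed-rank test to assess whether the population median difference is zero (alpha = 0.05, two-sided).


Step 1: Drop any zero differences (none here) and take |d_i|.
|d| = [8, 4, 2, 2, 6, 1, 3]
Step 2: Midrank |d_i| (ties get averaged ranks).
ranks: |8|->7, |4|->5, |2|->2.5, |2|->2.5, |6|->6, |1|->1, |3|->4
Step 3: Attach original signs; sum ranks with positive sign and with negative sign.
W+ = 5 = 5
W- = 7 + 2.5 + 2.5 + 6 + 1 + 4 = 23
(Check: W+ + W- = 28 should equal n(n+1)/2 = 28.)
Step 4: Test statistic W = min(W+, W-) = 5.
Step 5: Ties in |d|, so use the tie-corrected normal approximation.
        E[W] = n(n+1)/4 = 7*8/4 = 14.
        Tie groups: |d|=2 (t=2); sum(t^3 - t) = 6.
        Var[W] = n(n+1)(2n+1)/24 - sum(t^3-t)/48 = 840/24 - 6/48 = 34.875.
        z = (W - E[W]) / sqrt(Var[W]) = (5 - 14) / 5.9055 = -1.5240.
        Two-sided p = 2*Phi(z) = 0.127508.
Step 6: alpha = 0.05. fail to reject H0.

W+ = 5, W- = 23, W = min = 5, p = 0.127508, fail to reject H0.


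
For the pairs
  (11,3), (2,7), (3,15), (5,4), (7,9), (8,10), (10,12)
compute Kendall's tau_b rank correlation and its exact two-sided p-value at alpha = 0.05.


Step 1: Enumerate the 21 unordered pairs (i,j) with i<j and classify each by sign(x_j-x_i) * sign(y_j-y_i).
  (1,2):dx=-9,dy=+4->D; (1,3):dx=-8,dy=+12->D; (1,4):dx=-6,dy=+1->D; (1,5):dx=-4,dy=+6->D
  (1,6):dx=-3,dy=+7->D; (1,7):dx=-1,dy=+9->D; (2,3):dx=+1,dy=+8->C; (2,4):dx=+3,dy=-3->D
  (2,5):dx=+5,dy=+2->C; (2,6):dx=+6,dy=+3->C; (2,7):dx=+8,dy=+5->C; (3,4):dx=+2,dy=-11->D
  (3,5):dx=+4,dy=-6->D; (3,6):dx=+5,dy=-5->D; (3,7):dx=+7,dy=-3->D; (4,5):dx=+2,dy=+5->C
  (4,6):dx=+3,dy=+6->C; (4,7):dx=+5,dy=+8->C; (5,6):dx=+1,dy=+1->C; (5,7):dx=+3,dy=+3->C
  (6,7):dx=+2,dy=+2->C
Step 2: C = 10, D = 11, total pairs = 21.
Step 3: tau = (C - D)/(n(n-1)/2) = (10 - 11)/21 = -0.047619.
Step 4: Exact two-sided p-value (enumerate n! = 5040 permutations of y under H0): p = 1.000000.
Step 5: alpha = 0.05. fail to reject H0.

tau_b = -0.0476 (C=10, D=11), p = 1.000000, fail to reject H0.


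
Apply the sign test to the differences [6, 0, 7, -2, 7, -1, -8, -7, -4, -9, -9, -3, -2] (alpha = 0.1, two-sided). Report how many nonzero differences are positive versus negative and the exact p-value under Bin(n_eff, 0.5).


Step 1: Discard zero differences. Original n = 13; n_eff = number of nonzero differences = 12.
Nonzero differences (with sign): +6, +7, -2, +7, -1, -8, -7, -4, -9, -9, -3, -2
Step 2: Count signs: positive = 3, negative = 9.
Step 3: Under H0: P(positive) = 0.5, so the number of positives S ~ Bin(12, 0.5).
Step 4: Two-sided exact p-value = sum of Bin(12,0.5) probabilities at or below the observed probability = 0.145996.
Step 5: alpha = 0.1. fail to reject H0.

n_eff = 12, pos = 3, neg = 9, p = 0.145996, fail to reject H0.


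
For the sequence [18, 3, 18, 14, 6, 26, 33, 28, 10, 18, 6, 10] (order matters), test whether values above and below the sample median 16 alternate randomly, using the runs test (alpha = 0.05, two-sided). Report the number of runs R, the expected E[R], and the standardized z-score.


Step 1: Compute median = 16; label A = above, B = below.
Labels in order: ABABBAAABABB  (n_A = 6, n_B = 6)
Step 2: Count runs R = 8.
Step 3: Under H0 (random ordering), E[R] = 2*n_A*n_B/(n_A+n_B) + 1 = 2*6*6/12 + 1 = 7.0000.
        Var[R] = 2*n_A*n_B*(2*n_A*n_B - n_A - n_B) / ((n_A+n_B)^2 * (n_A+n_B-1)) = 4320/1584 = 2.7273.
        SD[R] = 1.6514.
Step 4: Continuity-corrected z = (R - 0.5 - E[R]) / SD[R] = (8 - 0.5 - 7.0000) / 1.6514 = 0.3028.
Step 5: Two-sided p-value via normal approximation = 2*(1 - Phi(|z|)) = 0.762069.
Step 6: alpha = 0.05. fail to reject H0.

R = 8, z = 0.3028, p = 0.762069, fail to reject H0.


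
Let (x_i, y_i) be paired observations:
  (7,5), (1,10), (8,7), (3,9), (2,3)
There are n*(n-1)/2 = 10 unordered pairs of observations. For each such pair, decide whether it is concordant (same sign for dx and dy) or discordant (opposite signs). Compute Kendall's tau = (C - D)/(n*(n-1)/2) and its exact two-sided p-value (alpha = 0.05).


Step 1: Enumerate the 10 unordered pairs (i,j) with i<j and classify each by sign(x_j-x_i) * sign(y_j-y_i).
  (1,2):dx=-6,dy=+5->D; (1,3):dx=+1,dy=+2->C; (1,4):dx=-4,dy=+4->D; (1,5):dx=-5,dy=-2->C
  (2,3):dx=+7,dy=-3->D; (2,4):dx=+2,dy=-1->D; (2,5):dx=+1,dy=-7->D; (3,4):dx=-5,dy=+2->D
  (3,5):dx=-6,dy=-4->C; (4,5):dx=-1,dy=-6->C
Step 2: C = 4, D = 6, total pairs = 10.
Step 3: tau = (C - D)/(n(n-1)/2) = (4 - 6)/10 = -0.200000.
Step 4: Exact two-sided p-value (enumerate n! = 120 permutations of y under H0): p = 0.816667.
Step 5: alpha = 0.05. fail to reject H0.

tau_b = -0.2000 (C=4, D=6), p = 0.816667, fail to reject H0.


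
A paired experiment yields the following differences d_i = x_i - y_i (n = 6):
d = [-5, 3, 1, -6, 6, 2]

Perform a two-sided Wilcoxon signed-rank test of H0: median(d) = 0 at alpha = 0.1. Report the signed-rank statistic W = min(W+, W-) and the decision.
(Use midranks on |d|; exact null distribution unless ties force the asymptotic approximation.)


Step 1: Drop any zero differences (none here) and take |d_i|.
|d| = [5, 3, 1, 6, 6, 2]
Step 2: Midrank |d_i| (ties get averaged ranks).
ranks: |5|->4, |3|->3, |1|->1, |6|->5.5, |6|->5.5, |2|->2
Step 3: Attach original signs; sum ranks with positive sign and with negative sign.
W+ = 3 + 1 + 5.5 + 2 = 11.5
W- = 4 + 5.5 = 9.5
(Check: W+ + W- = 21 should equal n(n+1)/2 = 21.)
Step 4: Test statistic W = min(W+, W-) = 9.5.
Step 5: Ties in |d|, so use the tie-corrected normal approximation.
        E[W] = n(n+1)/4 = 6*7/4 = 10.5.
        Tie groups: |d|=6 (t=2); sum(t^3 - t) = 6.
        Var[W] = n(n+1)(2n+1)/24 - sum(t^3-t)/48 = 546/24 - 6/48 = 22.625.
        z = (W - E[W]) / sqrt(Var[W]) = (9.5 - 10.5) / 4.7566 = -0.2102.
        Two-sided p = 2*Phi(z) = 0.833484.
Step 6: alpha = 0.1. fail to reject H0.

W+ = 11.5, W- = 9.5, W = min = 9.5, p = 0.833484, fail to reject H0.


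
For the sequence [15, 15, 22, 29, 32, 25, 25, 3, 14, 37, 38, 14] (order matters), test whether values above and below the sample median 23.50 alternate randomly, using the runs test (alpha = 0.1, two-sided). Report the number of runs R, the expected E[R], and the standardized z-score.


Step 1: Compute median = 23.50; label A = above, B = below.
Labels in order: BBBAAAABBAAB  (n_A = 6, n_B = 6)
Step 2: Count runs R = 5.
Step 3: Under H0 (random ordering), E[R] = 2*n_A*n_B/(n_A+n_B) + 1 = 2*6*6/12 + 1 = 7.0000.
        Var[R] = 2*n_A*n_B*(2*n_A*n_B - n_A - n_B) / ((n_A+n_B)^2 * (n_A+n_B-1)) = 4320/1584 = 2.7273.
        SD[R] = 1.6514.
Step 4: Continuity-corrected z = (R + 0.5 - E[R]) / SD[R] = (5 + 0.5 - 7.0000) / 1.6514 = -0.9083.
Step 5: Two-sided p-value via normal approximation = 2*(1 - Phi(|z|)) = 0.363722.
Step 6: alpha = 0.1. fail to reject H0.

R = 5, z = -0.9083, p = 0.363722, fail to reject H0.


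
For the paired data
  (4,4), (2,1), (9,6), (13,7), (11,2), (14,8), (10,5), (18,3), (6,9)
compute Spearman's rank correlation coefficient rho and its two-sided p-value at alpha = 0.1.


Step 1: Rank x and y separately (midranks; no ties here).
rank(x): 4->2, 2->1, 9->4, 13->7, 11->6, 14->8, 10->5, 18->9, 6->3
rank(y): 4->4, 1->1, 6->6, 7->7, 2->2, 8->8, 5->5, 3->3, 9->9
Step 2: d_i = R_x(i) - R_y(i); compute d_i^2.
  (2-4)^2=4, (1-1)^2=0, (4-6)^2=4, (7-7)^2=0, (6-2)^2=16, (8-8)^2=0, (5-5)^2=0, (9-3)^2=36, (3-9)^2=36
sum(d^2) = 96.
Step 3: rho = 1 - 6*96 / (9*(9^2 - 1)) = 1 - 576/720 = 0.200000.
Step 4: Under H0, t = rho * sqrt((n-2)/(1-rho^2)) = 0.5401 ~ t(7).
Step 5: Two-sided p-value from the t-distribution with 7 df = 0.605901.
Step 6: alpha = 0.1. fail to reject H0.

rho = 0.2000, p = 0.605901, fail to reject H0 at alpha = 0.1.


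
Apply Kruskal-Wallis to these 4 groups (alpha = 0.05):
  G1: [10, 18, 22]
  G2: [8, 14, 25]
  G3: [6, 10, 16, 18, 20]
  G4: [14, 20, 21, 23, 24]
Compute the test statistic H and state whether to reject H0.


Step 1: Combine all N = 16 observations and assign midranks.
sorted (value, group, rank): (6,G3,1), (8,G2,2), (10,G1,3.5), (10,G3,3.5), (14,G2,5.5), (14,G4,5.5), (16,G3,7), (18,G1,8.5), (18,G3,8.5), (20,G3,10.5), (20,G4,10.5), (21,G4,12), (22,G1,13), (23,G4,14), (24,G4,15), (25,G2,16)
Step 2: Sum ranks within each group.
R_1 = 25 (n_1 = 3)
R_2 = 23.5 (n_2 = 3)
R_3 = 30.5 (n_3 = 5)
R_4 = 57 (n_4 = 5)
Step 3: H = 12/(N(N+1)) * sum(R_i^2/n_i) - 3(N+1)
     = 12/(16*17) * (25^2/3 + 23.5^2/3 + 30.5^2/5 + 57^2/5) - 3*17
     = 0.044118 * 1228.27 - 51
     = 3.188235.
Step 4: Ties present; correction factor C = 1 - 24/(16^3 - 16) = 0.994118. Corrected H = 3.188235 / 0.994118 = 3.207101.
Step 5: Under H0, H ~ chi^2(3); p-value = 0.360783.
Step 6: alpha = 0.05. fail to reject H0.

H = 3.2071, df = 3, p = 0.360783, fail to reject H0.


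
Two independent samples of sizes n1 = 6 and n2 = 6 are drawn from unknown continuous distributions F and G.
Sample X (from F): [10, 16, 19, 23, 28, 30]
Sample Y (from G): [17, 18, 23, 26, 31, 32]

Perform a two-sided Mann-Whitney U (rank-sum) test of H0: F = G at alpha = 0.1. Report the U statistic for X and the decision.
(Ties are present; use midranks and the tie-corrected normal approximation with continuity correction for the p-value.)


Step 1: Combine and sort all 12 observations; assign midranks.
sorted (value, group): (10,X), (16,X), (17,Y), (18,Y), (19,X), (23,X), (23,Y), (26,Y), (28,X), (30,X), (31,Y), (32,Y)
ranks: 10->1, 16->2, 17->3, 18->4, 19->5, 23->6.5, 23->6.5, 26->8, 28->9, 30->10, 31->11, 32->12
Step 2: Rank sum for X: R1 = 1 + 2 + 5 + 6.5 + 9 + 10 = 33.5.
Step 3: U_X = R1 - n1(n1+1)/2 = 33.5 - 6*7/2 = 33.5 - 21 = 12.5.
       U_Y = n1*n2 - U_X = 36 - 12.5 = 23.5.
Step 4: Ties are present, so use the tie-corrected normal approximation (with continuity correction) for the p-value.
Step 5: p-value = 0.422527; compare to alpha = 0.1. fail to reject H0.

U_X = 12.5, p = 0.422527, fail to reject H0 at alpha = 0.1.


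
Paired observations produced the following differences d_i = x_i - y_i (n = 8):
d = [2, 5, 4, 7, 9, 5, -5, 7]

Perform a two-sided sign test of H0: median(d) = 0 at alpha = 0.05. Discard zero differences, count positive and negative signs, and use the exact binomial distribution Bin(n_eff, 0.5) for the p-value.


Step 1: Discard zero differences. Original n = 8; n_eff = number of nonzero differences = 8.
Nonzero differences (with sign): +2, +5, +4, +7, +9, +5, -5, +7
Step 2: Count signs: positive = 7, negative = 1.
Step 3: Under H0: P(positive) = 0.5, so the number of positives S ~ Bin(8, 0.5).
Step 4: Two-sided exact p-value = sum of Bin(8,0.5) probabilities at or below the observed probability = 0.070312.
Step 5: alpha = 0.05. fail to reject H0.

n_eff = 8, pos = 7, neg = 1, p = 0.070312, fail to reject H0.


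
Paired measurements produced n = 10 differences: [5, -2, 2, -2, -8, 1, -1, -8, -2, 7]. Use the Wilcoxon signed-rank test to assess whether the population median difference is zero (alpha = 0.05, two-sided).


Step 1: Drop any zero differences (none here) and take |d_i|.
|d| = [5, 2, 2, 2, 8, 1, 1, 8, 2, 7]
Step 2: Midrank |d_i| (ties get averaged ranks).
ranks: |5|->7, |2|->4.5, |2|->4.5, |2|->4.5, |8|->9.5, |1|->1.5, |1|->1.5, |8|->9.5, |2|->4.5, |7|->8
Step 3: Attach original signs; sum ranks with positive sign and with negative sign.
W+ = 7 + 4.5 + 1.5 + 8 = 21
W- = 4.5 + 4.5 + 9.5 + 1.5 + 9.5 + 4.5 = 34
(Check: W+ + W- = 55 should equal n(n+1)/2 = 55.)
Step 4: Test statistic W = min(W+, W-) = 21.
Step 5: Ties in |d|, so use the tie-corrected normal approximation.
        E[W] = n(n+1)/4 = 10*11/4 = 27.5.
        Tie groups: |d|=1 (t=2), |d|=2 (t=4), |d|=8 (t=2); sum(t^3 - t) = 72.
        Var[W] = n(n+1)(2n+1)/24 - sum(t^3-t)/48 = 2310/24 - 72/48 = 94.75.
        z = (W - E[W]) / sqrt(Var[W]) = (21 - 27.5) / 9.7340 = -0.6678.
        Two-sided p = 2*Phi(z) = 0.504284.
Step 6: alpha = 0.05. fail to reject H0.

W+ = 21, W- = 34, W = min = 21, p = 0.504284, fail to reject H0.


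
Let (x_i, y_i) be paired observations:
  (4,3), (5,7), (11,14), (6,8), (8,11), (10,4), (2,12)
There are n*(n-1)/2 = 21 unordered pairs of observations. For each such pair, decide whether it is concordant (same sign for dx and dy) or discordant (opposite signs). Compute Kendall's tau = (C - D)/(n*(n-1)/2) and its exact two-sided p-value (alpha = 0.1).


Step 1: Enumerate the 21 unordered pairs (i,j) with i<j and classify each by sign(x_j-x_i) * sign(y_j-y_i).
  (1,2):dx=+1,dy=+4->C; (1,3):dx=+7,dy=+11->C; (1,4):dx=+2,dy=+5->C; (1,5):dx=+4,dy=+8->C
  (1,6):dx=+6,dy=+1->C; (1,7):dx=-2,dy=+9->D; (2,3):dx=+6,dy=+7->C; (2,4):dx=+1,dy=+1->C
  (2,5):dx=+3,dy=+4->C; (2,6):dx=+5,dy=-3->D; (2,7):dx=-3,dy=+5->D; (3,4):dx=-5,dy=-6->C
  (3,5):dx=-3,dy=-3->C; (3,6):dx=-1,dy=-10->C; (3,7):dx=-9,dy=-2->C; (4,5):dx=+2,dy=+3->C
  (4,6):dx=+4,dy=-4->D; (4,7):dx=-4,dy=+4->D; (5,6):dx=+2,dy=-7->D; (5,7):dx=-6,dy=+1->D
  (6,7):dx=-8,dy=+8->D
Step 2: C = 13, D = 8, total pairs = 21.
Step 3: tau = (C - D)/(n(n-1)/2) = (13 - 8)/21 = 0.238095.
Step 4: Exact two-sided p-value (enumerate n! = 5040 permutations of y under H0): p = 0.561905.
Step 5: alpha = 0.1. fail to reject H0.

tau_b = 0.2381 (C=13, D=8), p = 0.561905, fail to reject H0.


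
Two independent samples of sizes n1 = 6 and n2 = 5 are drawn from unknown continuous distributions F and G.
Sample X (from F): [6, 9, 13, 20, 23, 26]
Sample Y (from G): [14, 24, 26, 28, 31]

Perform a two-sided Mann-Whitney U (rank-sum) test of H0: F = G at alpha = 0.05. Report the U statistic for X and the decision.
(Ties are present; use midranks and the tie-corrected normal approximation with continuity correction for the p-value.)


Step 1: Combine and sort all 11 observations; assign midranks.
sorted (value, group): (6,X), (9,X), (13,X), (14,Y), (20,X), (23,X), (24,Y), (26,X), (26,Y), (28,Y), (31,Y)
ranks: 6->1, 9->2, 13->3, 14->4, 20->5, 23->6, 24->7, 26->8.5, 26->8.5, 28->10, 31->11
Step 2: Rank sum for X: R1 = 1 + 2 + 3 + 5 + 6 + 8.5 = 25.5.
Step 3: U_X = R1 - n1(n1+1)/2 = 25.5 - 6*7/2 = 25.5 - 21 = 4.5.
       U_Y = n1*n2 - U_X = 30 - 4.5 = 25.5.
Step 4: Ties are present, so use the tie-corrected normal approximation (with continuity correction) for the p-value.
Step 5: p-value = 0.067264; compare to alpha = 0.05. fail to reject H0.

U_X = 4.5, p = 0.067264, fail to reject H0 at alpha = 0.05.


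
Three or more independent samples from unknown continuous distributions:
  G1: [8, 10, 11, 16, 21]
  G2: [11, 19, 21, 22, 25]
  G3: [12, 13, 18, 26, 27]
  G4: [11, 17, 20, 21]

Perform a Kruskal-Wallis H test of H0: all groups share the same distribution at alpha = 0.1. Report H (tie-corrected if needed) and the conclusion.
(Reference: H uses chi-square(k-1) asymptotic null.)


Step 1: Combine all N = 19 observations and assign midranks.
sorted (value, group, rank): (8,G1,1), (10,G1,2), (11,G1,4), (11,G2,4), (11,G4,4), (12,G3,6), (13,G3,7), (16,G1,8), (17,G4,9), (18,G3,10), (19,G2,11), (20,G4,12), (21,G1,14), (21,G2,14), (21,G4,14), (22,G2,16), (25,G2,17), (26,G3,18), (27,G3,19)
Step 2: Sum ranks within each group.
R_1 = 29 (n_1 = 5)
R_2 = 62 (n_2 = 5)
R_3 = 60 (n_3 = 5)
R_4 = 39 (n_4 = 4)
Step 3: H = 12/(N(N+1)) * sum(R_i^2/n_i) - 3(N+1)
     = 12/(19*20) * (29^2/5 + 62^2/5 + 60^2/5 + 39^2/4) - 3*20
     = 0.031579 * 2037.25 - 60
     = 4.334211.
Step 4: Ties present; correction factor C = 1 - 48/(19^3 - 19) = 0.992982. Corrected H = 4.334211 / 0.992982 = 4.364841.
Step 5: Under H0, H ~ chi^2(3); p-value = 0.224668.
Step 6: alpha = 0.1. fail to reject H0.

H = 4.3648, df = 3, p = 0.224668, fail to reject H0.


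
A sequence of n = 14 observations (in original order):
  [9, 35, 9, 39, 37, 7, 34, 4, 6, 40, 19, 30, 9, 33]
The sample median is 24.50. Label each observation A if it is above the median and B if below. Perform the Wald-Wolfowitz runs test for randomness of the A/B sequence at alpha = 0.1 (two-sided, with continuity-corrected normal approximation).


Step 1: Compute median = 24.50; label A = above, B = below.
Labels in order: BABAABABBABABA  (n_A = 7, n_B = 7)
Step 2: Count runs R = 12.
Step 3: Under H0 (random ordering), E[R] = 2*n_A*n_B/(n_A+n_B) + 1 = 2*7*7/14 + 1 = 8.0000.
        Var[R] = 2*n_A*n_B*(2*n_A*n_B - n_A - n_B) / ((n_A+n_B)^2 * (n_A+n_B-1)) = 8232/2548 = 3.2308.
        SD[R] = 1.7974.
Step 4: Continuity-corrected z = (R - 0.5 - E[R]) / SD[R] = (12 - 0.5 - 8.0000) / 1.7974 = 1.9472.
Step 5: Two-sided p-value via normal approximation = 2*(1 - Phi(|z|)) = 0.051508.
Step 6: alpha = 0.1. reject H0.

R = 12, z = 1.9472, p = 0.051508, reject H0.


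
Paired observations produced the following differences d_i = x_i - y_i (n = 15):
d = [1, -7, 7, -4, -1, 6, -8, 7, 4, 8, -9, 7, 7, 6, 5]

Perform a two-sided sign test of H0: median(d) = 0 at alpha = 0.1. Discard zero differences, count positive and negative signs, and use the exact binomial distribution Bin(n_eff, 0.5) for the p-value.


Step 1: Discard zero differences. Original n = 15; n_eff = number of nonzero differences = 15.
Nonzero differences (with sign): +1, -7, +7, -4, -1, +6, -8, +7, +4, +8, -9, +7, +7, +6, +5
Step 2: Count signs: positive = 10, negative = 5.
Step 3: Under H0: P(positive) = 0.5, so the number of positives S ~ Bin(15, 0.5).
Step 4: Two-sided exact p-value = sum of Bin(15,0.5) probabilities at or below the observed probability = 0.301758.
Step 5: alpha = 0.1. fail to reject H0.

n_eff = 15, pos = 10, neg = 5, p = 0.301758, fail to reject H0.


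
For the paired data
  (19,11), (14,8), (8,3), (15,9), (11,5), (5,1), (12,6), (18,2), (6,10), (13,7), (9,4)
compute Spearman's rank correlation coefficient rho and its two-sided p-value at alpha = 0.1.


Step 1: Rank x and y separately (midranks; no ties here).
rank(x): 19->11, 14->8, 8->3, 15->9, 11->5, 5->1, 12->6, 18->10, 6->2, 13->7, 9->4
rank(y): 11->11, 8->8, 3->3, 9->9, 5->5, 1->1, 6->6, 2->2, 10->10, 7->7, 4->4
Step 2: d_i = R_x(i) - R_y(i); compute d_i^2.
  (11-11)^2=0, (8-8)^2=0, (3-3)^2=0, (9-9)^2=0, (5-5)^2=0, (1-1)^2=0, (6-6)^2=0, (10-2)^2=64, (2-10)^2=64, (7-7)^2=0, (4-4)^2=0
sum(d^2) = 128.
Step 3: rho = 1 - 6*128 / (11*(11^2 - 1)) = 1 - 768/1320 = 0.418182.
Step 4: Under H0, t = rho * sqrt((n-2)/(1-rho^2)) = 1.3811 ~ t(9).
Step 5: Two-sided p-value from the t-distribution with 9 df = 0.200570.
Step 6: alpha = 0.1. fail to reject H0.

rho = 0.4182, p = 0.200570, fail to reject H0 at alpha = 0.1.


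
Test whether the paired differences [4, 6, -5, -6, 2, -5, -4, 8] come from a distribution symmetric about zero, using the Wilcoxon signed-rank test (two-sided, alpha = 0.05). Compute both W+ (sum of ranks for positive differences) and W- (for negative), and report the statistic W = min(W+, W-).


Step 1: Drop any zero differences (none here) and take |d_i|.
|d| = [4, 6, 5, 6, 2, 5, 4, 8]
Step 2: Midrank |d_i| (ties get averaged ranks).
ranks: |4|->2.5, |6|->6.5, |5|->4.5, |6|->6.5, |2|->1, |5|->4.5, |4|->2.5, |8|->8
Step 3: Attach original signs; sum ranks with positive sign and with negative sign.
W+ = 2.5 + 6.5 + 1 + 8 = 18
W- = 4.5 + 6.5 + 4.5 + 2.5 = 18
(Check: W+ + W- = 36 should equal n(n+1)/2 = 36.)
Step 4: Test statistic W = min(W+, W-) = 18.
Step 5: Ties in |d|, so use the tie-corrected normal approximation.
        E[W] = n(n+1)/4 = 8*9/4 = 18.
        Tie groups: |d|=4 (t=2), |d|=5 (t=2), |d|=6 (t=2); sum(t^3 - t) = 18.
        Var[W] = n(n+1)(2n+1)/24 - sum(t^3-t)/48 = 1224/24 - 18/48 = 50.625.
        z = (W - E[W]) / sqrt(Var[W]) = (18 - 18) / 7.1151 = 0.0000.
        Two-sided p = 2*Phi(z) = 1.000000.
Step 6: alpha = 0.05. fail to reject H0.

W+ = 18, W- = 18, W = min = 18, p = 1.000000, fail to reject H0.


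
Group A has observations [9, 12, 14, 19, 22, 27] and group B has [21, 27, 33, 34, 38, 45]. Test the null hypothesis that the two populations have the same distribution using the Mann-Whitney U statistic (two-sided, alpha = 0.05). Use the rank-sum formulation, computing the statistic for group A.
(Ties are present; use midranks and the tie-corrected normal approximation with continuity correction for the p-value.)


Step 1: Combine and sort all 12 observations; assign midranks.
sorted (value, group): (9,X), (12,X), (14,X), (19,X), (21,Y), (22,X), (27,X), (27,Y), (33,Y), (34,Y), (38,Y), (45,Y)
ranks: 9->1, 12->2, 14->3, 19->4, 21->5, 22->6, 27->7.5, 27->7.5, 33->9, 34->10, 38->11, 45->12
Step 2: Rank sum for X: R1 = 1 + 2 + 3 + 4 + 6 + 7.5 = 23.5.
Step 3: U_X = R1 - n1(n1+1)/2 = 23.5 - 6*7/2 = 23.5 - 21 = 2.5.
       U_Y = n1*n2 - U_X = 36 - 2.5 = 33.5.
Step 4: Ties are present, so use the tie-corrected normal approximation (with continuity correction) for the p-value.
Step 5: p-value = 0.016122; compare to alpha = 0.05. reject H0.

U_X = 2.5, p = 0.016122, reject H0 at alpha = 0.05.


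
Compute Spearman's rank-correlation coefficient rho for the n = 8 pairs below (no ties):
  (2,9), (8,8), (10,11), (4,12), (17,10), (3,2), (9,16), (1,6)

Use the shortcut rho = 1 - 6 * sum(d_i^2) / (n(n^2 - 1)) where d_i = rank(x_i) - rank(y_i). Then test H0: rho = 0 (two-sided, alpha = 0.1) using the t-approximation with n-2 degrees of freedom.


Step 1: Rank x and y separately (midranks; no ties here).
rank(x): 2->2, 8->5, 10->7, 4->4, 17->8, 3->3, 9->6, 1->1
rank(y): 9->4, 8->3, 11->6, 12->7, 10->5, 2->1, 16->8, 6->2
Step 2: d_i = R_x(i) - R_y(i); compute d_i^2.
  (2-4)^2=4, (5-3)^2=4, (7-6)^2=1, (4-7)^2=9, (8-5)^2=9, (3-1)^2=4, (6-8)^2=4, (1-2)^2=1
sum(d^2) = 36.
Step 3: rho = 1 - 6*36 / (8*(8^2 - 1)) = 1 - 216/504 = 0.571429.
Step 4: Under H0, t = rho * sqrt((n-2)/(1-rho^2)) = 1.7056 ~ t(6).
Step 5: Two-sided p-value from the t-distribution with 6 df = 0.138960.
Step 6: alpha = 0.1. fail to reject H0.

rho = 0.5714, p = 0.138960, fail to reject H0 at alpha = 0.1.


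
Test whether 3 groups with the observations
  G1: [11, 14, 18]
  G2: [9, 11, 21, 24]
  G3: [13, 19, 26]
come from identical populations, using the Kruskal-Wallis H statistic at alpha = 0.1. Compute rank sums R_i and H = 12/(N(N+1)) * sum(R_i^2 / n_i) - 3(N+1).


Step 1: Combine all N = 10 observations and assign midranks.
sorted (value, group, rank): (9,G2,1), (11,G1,2.5), (11,G2,2.5), (13,G3,4), (14,G1,5), (18,G1,6), (19,G3,7), (21,G2,8), (24,G2,9), (26,G3,10)
Step 2: Sum ranks within each group.
R_1 = 13.5 (n_1 = 3)
R_2 = 20.5 (n_2 = 4)
R_3 = 21 (n_3 = 3)
Step 3: H = 12/(N(N+1)) * sum(R_i^2/n_i) - 3(N+1)
     = 12/(10*11) * (13.5^2/3 + 20.5^2/4 + 21^2/3) - 3*11
     = 0.109091 * 312.812 - 33
     = 1.125000.
Step 4: Ties present; correction factor C = 1 - 6/(10^3 - 10) = 0.993939. Corrected H = 1.125000 / 0.993939 = 1.131860.
Step 5: Under H0, H ~ chi^2(2); p-value = 0.567832.
Step 6: alpha = 0.1. fail to reject H0.

H = 1.1319, df = 2, p = 0.567832, fail to reject H0.


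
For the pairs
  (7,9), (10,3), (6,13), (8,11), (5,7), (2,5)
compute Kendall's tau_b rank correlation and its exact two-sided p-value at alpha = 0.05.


Step 1: Enumerate the 15 unordered pairs (i,j) with i<j and classify each by sign(x_j-x_i) * sign(y_j-y_i).
  (1,2):dx=+3,dy=-6->D; (1,3):dx=-1,dy=+4->D; (1,4):dx=+1,dy=+2->C; (1,5):dx=-2,dy=-2->C
  (1,6):dx=-5,dy=-4->C; (2,3):dx=-4,dy=+10->D; (2,4):dx=-2,dy=+8->D; (2,5):dx=-5,dy=+4->D
  (2,6):dx=-8,dy=+2->D; (3,4):dx=+2,dy=-2->D; (3,5):dx=-1,dy=-6->C; (3,6):dx=-4,dy=-8->C
  (4,5):dx=-3,dy=-4->C; (4,6):dx=-6,dy=-6->C; (5,6):dx=-3,dy=-2->C
Step 2: C = 8, D = 7, total pairs = 15.
Step 3: tau = (C - D)/(n(n-1)/2) = (8 - 7)/15 = 0.066667.
Step 4: Exact two-sided p-value (enumerate n! = 720 permutations of y under H0): p = 1.000000.
Step 5: alpha = 0.05. fail to reject H0.

tau_b = 0.0667 (C=8, D=7), p = 1.000000, fail to reject H0.


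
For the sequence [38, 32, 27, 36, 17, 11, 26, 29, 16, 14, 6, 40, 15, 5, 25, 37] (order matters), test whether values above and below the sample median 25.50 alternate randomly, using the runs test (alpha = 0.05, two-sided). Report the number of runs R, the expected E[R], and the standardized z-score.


Step 1: Compute median = 25.50; label A = above, B = below.
Labels in order: AAAABBAABBBABBBA  (n_A = 8, n_B = 8)
Step 2: Count runs R = 7.
Step 3: Under H0 (random ordering), E[R] = 2*n_A*n_B/(n_A+n_B) + 1 = 2*8*8/16 + 1 = 9.0000.
        Var[R] = 2*n_A*n_B*(2*n_A*n_B - n_A - n_B) / ((n_A+n_B)^2 * (n_A+n_B-1)) = 14336/3840 = 3.7333.
        SD[R] = 1.9322.
Step 4: Continuity-corrected z = (R + 0.5 - E[R]) / SD[R] = (7 + 0.5 - 9.0000) / 1.9322 = -0.7763.
Step 5: Two-sided p-value via normal approximation = 2*(1 - Phi(|z|)) = 0.437558.
Step 6: alpha = 0.05. fail to reject H0.

R = 7, z = -0.7763, p = 0.437558, fail to reject H0.


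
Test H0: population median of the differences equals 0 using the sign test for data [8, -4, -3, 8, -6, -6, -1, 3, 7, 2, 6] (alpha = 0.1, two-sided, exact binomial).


Step 1: Discard zero differences. Original n = 11; n_eff = number of nonzero differences = 11.
Nonzero differences (with sign): +8, -4, -3, +8, -6, -6, -1, +3, +7, +2, +6
Step 2: Count signs: positive = 6, negative = 5.
Step 3: Under H0: P(positive) = 0.5, so the number of positives S ~ Bin(11, 0.5).
Step 4: Two-sided exact p-value = sum of Bin(11,0.5) probabilities at or below the observed probability = 1.000000.
Step 5: alpha = 0.1. fail to reject H0.

n_eff = 11, pos = 6, neg = 5, p = 1.000000, fail to reject H0.


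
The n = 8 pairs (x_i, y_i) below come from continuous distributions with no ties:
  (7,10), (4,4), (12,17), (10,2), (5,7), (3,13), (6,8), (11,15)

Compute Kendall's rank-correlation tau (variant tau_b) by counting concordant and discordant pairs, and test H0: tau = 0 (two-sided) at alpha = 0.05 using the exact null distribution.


Step 1: Enumerate the 28 unordered pairs (i,j) with i<j and classify each by sign(x_j-x_i) * sign(y_j-y_i).
  (1,2):dx=-3,dy=-6->C; (1,3):dx=+5,dy=+7->C; (1,4):dx=+3,dy=-8->D; (1,5):dx=-2,dy=-3->C
  (1,6):dx=-4,dy=+3->D; (1,7):dx=-1,dy=-2->C; (1,8):dx=+4,dy=+5->C; (2,3):dx=+8,dy=+13->C
  (2,4):dx=+6,dy=-2->D; (2,5):dx=+1,dy=+3->C; (2,6):dx=-1,dy=+9->D; (2,7):dx=+2,dy=+4->C
  (2,8):dx=+7,dy=+11->C; (3,4):dx=-2,dy=-15->C; (3,5):dx=-7,dy=-10->C; (3,6):dx=-9,dy=-4->C
  (3,7):dx=-6,dy=-9->C; (3,8):dx=-1,dy=-2->C; (4,5):dx=-5,dy=+5->D; (4,6):dx=-7,dy=+11->D
  (4,7):dx=-4,dy=+6->D; (4,8):dx=+1,dy=+13->C; (5,6):dx=-2,dy=+6->D; (5,7):dx=+1,dy=+1->C
  (5,8):dx=+6,dy=+8->C; (6,7):dx=+3,dy=-5->D; (6,8):dx=+8,dy=+2->C; (7,8):dx=+5,dy=+7->C
Step 2: C = 19, D = 9, total pairs = 28.
Step 3: tau = (C - D)/(n(n-1)/2) = (19 - 9)/28 = 0.357143.
Step 4: Exact two-sided p-value (enumerate n! = 40320 permutations of y under H0): p = 0.275099.
Step 5: alpha = 0.05. fail to reject H0.

tau_b = 0.3571 (C=19, D=9), p = 0.275099, fail to reject H0.


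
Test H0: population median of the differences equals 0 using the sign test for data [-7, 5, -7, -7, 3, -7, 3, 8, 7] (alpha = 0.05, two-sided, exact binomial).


Step 1: Discard zero differences. Original n = 9; n_eff = number of nonzero differences = 9.
Nonzero differences (with sign): -7, +5, -7, -7, +3, -7, +3, +8, +7
Step 2: Count signs: positive = 5, negative = 4.
Step 3: Under H0: P(positive) = 0.5, so the number of positives S ~ Bin(9, 0.5).
Step 4: Two-sided exact p-value = sum of Bin(9,0.5) probabilities at or below the observed probability = 1.000000.
Step 5: alpha = 0.05. fail to reject H0.

n_eff = 9, pos = 5, neg = 4, p = 1.000000, fail to reject H0.


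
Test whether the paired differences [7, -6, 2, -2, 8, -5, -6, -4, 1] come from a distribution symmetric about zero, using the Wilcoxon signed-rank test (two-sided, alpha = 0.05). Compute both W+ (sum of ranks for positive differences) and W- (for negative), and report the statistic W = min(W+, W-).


Step 1: Drop any zero differences (none here) and take |d_i|.
|d| = [7, 6, 2, 2, 8, 5, 6, 4, 1]
Step 2: Midrank |d_i| (ties get averaged ranks).
ranks: |7|->8, |6|->6.5, |2|->2.5, |2|->2.5, |8|->9, |5|->5, |6|->6.5, |4|->4, |1|->1
Step 3: Attach original signs; sum ranks with positive sign and with negative sign.
W+ = 8 + 2.5 + 9 + 1 = 20.5
W- = 6.5 + 2.5 + 5 + 6.5 + 4 = 24.5
(Check: W+ + W- = 45 should equal n(n+1)/2 = 45.)
Step 4: Test statistic W = min(W+, W-) = 20.5.
Step 5: Ties in |d|, so use the tie-corrected normal approximation.
        E[W] = n(n+1)/4 = 9*10/4 = 22.5.
        Tie groups: |d|=2 (t=2), |d|=6 (t=2); sum(t^3 - t) = 12.
        Var[W] = n(n+1)(2n+1)/24 - sum(t^3-t)/48 = 1710/24 - 12/48 = 71.
        z = (W - E[W]) / sqrt(Var[W]) = (20.5 - 22.5) / 8.4261 = -0.2374.
        Two-sided p = 2*Phi(z) = 0.812380.
Step 6: alpha = 0.05. fail to reject H0.

W+ = 20.5, W- = 24.5, W = min = 20.5, p = 0.812380, fail to reject H0.


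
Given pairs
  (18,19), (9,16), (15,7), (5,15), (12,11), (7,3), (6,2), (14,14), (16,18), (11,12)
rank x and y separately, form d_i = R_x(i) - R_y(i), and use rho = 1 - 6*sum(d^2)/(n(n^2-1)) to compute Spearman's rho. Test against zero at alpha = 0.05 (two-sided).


Step 1: Rank x and y separately (midranks; no ties here).
rank(x): 18->10, 9->4, 15->8, 5->1, 12->6, 7->3, 6->2, 14->7, 16->9, 11->5
rank(y): 19->10, 16->8, 7->3, 15->7, 11->4, 3->2, 2->1, 14->6, 18->9, 12->5
Step 2: d_i = R_x(i) - R_y(i); compute d_i^2.
  (10-10)^2=0, (4-8)^2=16, (8-3)^2=25, (1-7)^2=36, (6-4)^2=4, (3-2)^2=1, (2-1)^2=1, (7-6)^2=1, (9-9)^2=0, (5-5)^2=0
sum(d^2) = 84.
Step 3: rho = 1 - 6*84 / (10*(10^2 - 1)) = 1 - 504/990 = 0.490909.
Step 4: Under H0, t = rho * sqrt((n-2)/(1-rho^2)) = 1.5938 ~ t(8).
Step 5: Two-sided p-value from the t-distribution with 8 df = 0.149656.
Step 6: alpha = 0.05. fail to reject H0.

rho = 0.4909, p = 0.149656, fail to reject H0 at alpha = 0.05.


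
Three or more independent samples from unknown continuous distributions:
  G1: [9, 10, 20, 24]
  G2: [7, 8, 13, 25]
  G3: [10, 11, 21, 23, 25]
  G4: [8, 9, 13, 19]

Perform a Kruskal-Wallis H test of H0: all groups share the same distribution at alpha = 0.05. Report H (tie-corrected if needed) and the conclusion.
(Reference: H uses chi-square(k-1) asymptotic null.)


Step 1: Combine all N = 17 observations and assign midranks.
sorted (value, group, rank): (7,G2,1), (8,G2,2.5), (8,G4,2.5), (9,G1,4.5), (9,G4,4.5), (10,G1,6.5), (10,G3,6.5), (11,G3,8), (13,G2,9.5), (13,G4,9.5), (19,G4,11), (20,G1,12), (21,G3,13), (23,G3,14), (24,G1,15), (25,G2,16.5), (25,G3,16.5)
Step 2: Sum ranks within each group.
R_1 = 38 (n_1 = 4)
R_2 = 29.5 (n_2 = 4)
R_3 = 58 (n_3 = 5)
R_4 = 27.5 (n_4 = 4)
Step 3: H = 12/(N(N+1)) * sum(R_i^2/n_i) - 3(N+1)
     = 12/(17*18) * (38^2/4 + 29.5^2/4 + 58^2/5 + 27.5^2/4) - 3*18
     = 0.039216 * 1440.42 - 54
     = 2.487255.
Step 4: Ties present; correction factor C = 1 - 30/(17^3 - 17) = 0.993873. Corrected H = 2.487255 / 0.993873 = 2.502589.
Step 5: Under H0, H ~ chi^2(3); p-value = 0.474823.
Step 6: alpha = 0.05. fail to reject H0.

H = 2.5026, df = 3, p = 0.474823, fail to reject H0.


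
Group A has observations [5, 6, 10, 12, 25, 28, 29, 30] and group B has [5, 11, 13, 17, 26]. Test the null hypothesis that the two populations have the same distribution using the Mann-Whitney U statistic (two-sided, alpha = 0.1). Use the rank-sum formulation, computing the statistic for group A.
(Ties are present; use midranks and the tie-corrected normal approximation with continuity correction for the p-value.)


Step 1: Combine and sort all 13 observations; assign midranks.
sorted (value, group): (5,X), (5,Y), (6,X), (10,X), (11,Y), (12,X), (13,Y), (17,Y), (25,X), (26,Y), (28,X), (29,X), (30,X)
ranks: 5->1.5, 5->1.5, 6->3, 10->4, 11->5, 12->6, 13->7, 17->8, 25->9, 26->10, 28->11, 29->12, 30->13
Step 2: Rank sum for X: R1 = 1.5 + 3 + 4 + 6 + 9 + 11 + 12 + 13 = 59.5.
Step 3: U_X = R1 - n1(n1+1)/2 = 59.5 - 8*9/2 = 59.5 - 36 = 23.5.
       U_Y = n1*n2 - U_X = 40 - 23.5 = 16.5.
Step 4: Ties are present, so use the tie-corrected normal approximation (with continuity correction) for the p-value.
Step 5: p-value = 0.660111; compare to alpha = 0.1. fail to reject H0.

U_X = 23.5, p = 0.660111, fail to reject H0 at alpha = 0.1.


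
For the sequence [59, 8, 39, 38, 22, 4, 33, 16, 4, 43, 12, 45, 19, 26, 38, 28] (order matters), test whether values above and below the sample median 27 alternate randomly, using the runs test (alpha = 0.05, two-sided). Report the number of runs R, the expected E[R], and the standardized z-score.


Step 1: Compute median = 27; label A = above, B = below.
Labels in order: ABAABBABBABABBAA  (n_A = 8, n_B = 8)
Step 2: Count runs R = 11.
Step 3: Under H0 (random ordering), E[R] = 2*n_A*n_B/(n_A+n_B) + 1 = 2*8*8/16 + 1 = 9.0000.
        Var[R] = 2*n_A*n_B*(2*n_A*n_B - n_A - n_B) / ((n_A+n_B)^2 * (n_A+n_B-1)) = 14336/3840 = 3.7333.
        SD[R] = 1.9322.
Step 4: Continuity-corrected z = (R - 0.5 - E[R]) / SD[R] = (11 - 0.5 - 9.0000) / 1.9322 = 0.7763.
Step 5: Two-sided p-value via normal approximation = 2*(1 - Phi(|z|)) = 0.437558.
Step 6: alpha = 0.05. fail to reject H0.

R = 11, z = 0.7763, p = 0.437558, fail to reject H0.


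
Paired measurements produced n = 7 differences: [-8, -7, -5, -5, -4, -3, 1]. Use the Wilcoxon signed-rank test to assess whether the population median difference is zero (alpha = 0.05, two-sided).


Step 1: Drop any zero differences (none here) and take |d_i|.
|d| = [8, 7, 5, 5, 4, 3, 1]
Step 2: Midrank |d_i| (ties get averaged ranks).
ranks: |8|->7, |7|->6, |5|->4.5, |5|->4.5, |4|->3, |3|->2, |1|->1
Step 3: Attach original signs; sum ranks with positive sign and with negative sign.
W+ = 1 = 1
W- = 7 + 6 + 4.5 + 4.5 + 3 + 2 = 27
(Check: W+ + W- = 28 should equal n(n+1)/2 = 28.)
Step 4: Test statistic W = min(W+, W-) = 1.
Step 5: Ties in |d|, so use the tie-corrected normal approximation.
        E[W] = n(n+1)/4 = 7*8/4 = 14.
        Tie groups: |d|=5 (t=2); sum(t^3 - t) = 6.
        Var[W] = n(n+1)(2n+1)/24 - sum(t^3-t)/48 = 840/24 - 6/48 = 34.875.
        z = (W - E[W]) / sqrt(Var[W]) = (1 - 14) / 5.9055 = -2.2013.
        Two-sided p = 2*Phi(z) = 0.027712.
Step 6: alpha = 0.05. reject H0.

W+ = 1, W- = 27, W = min = 1, p = 0.027712, reject H0.
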